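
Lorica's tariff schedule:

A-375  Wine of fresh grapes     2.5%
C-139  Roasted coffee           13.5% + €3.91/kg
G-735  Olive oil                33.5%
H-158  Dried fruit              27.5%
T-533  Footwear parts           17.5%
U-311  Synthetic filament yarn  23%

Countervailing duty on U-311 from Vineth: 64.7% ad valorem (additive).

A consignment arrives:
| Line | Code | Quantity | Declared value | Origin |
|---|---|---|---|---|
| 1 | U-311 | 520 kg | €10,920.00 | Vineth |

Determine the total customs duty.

€9,576.84

Line 1 (U-311, Vineth, 520 kg, €10,920.00):
Base rate for U-311 is 23%.
Additional duty on U-311 from Vineth: +64.7%. Applied ad valorem rate: 23% + 64.7% = 87.7%.
Duty = €10,920.00 × 87.7% = €9,576.84.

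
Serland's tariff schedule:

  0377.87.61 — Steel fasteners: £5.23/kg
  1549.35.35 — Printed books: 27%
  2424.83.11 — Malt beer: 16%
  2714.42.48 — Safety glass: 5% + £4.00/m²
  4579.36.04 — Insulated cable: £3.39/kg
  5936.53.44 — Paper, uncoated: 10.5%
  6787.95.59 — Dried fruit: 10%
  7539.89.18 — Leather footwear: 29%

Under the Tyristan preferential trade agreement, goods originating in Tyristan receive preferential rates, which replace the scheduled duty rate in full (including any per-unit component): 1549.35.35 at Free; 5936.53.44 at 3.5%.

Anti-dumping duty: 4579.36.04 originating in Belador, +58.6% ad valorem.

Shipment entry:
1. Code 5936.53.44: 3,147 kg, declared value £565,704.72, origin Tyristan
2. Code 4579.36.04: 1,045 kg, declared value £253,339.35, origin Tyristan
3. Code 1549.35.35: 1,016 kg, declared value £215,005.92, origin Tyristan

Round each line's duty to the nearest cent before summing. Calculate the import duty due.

£23,342.22

Line 1 (5936.53.44, Tyristan, 3,147 kg, £565,704.72):
Base rate for 5936.53.44 is 10.5%.
Origin Tyristan qualifies under the Serland–Tyristan agreement and 5936.53.44 is covered: preferential rate 3.5% applies instead.
Duty = £565,704.72 × 3.5% = £19,799.67.
Line 2 (4579.36.04, Tyristan, 1,045 kg, £253,339.35):
Base rate for 4579.36.04 is £3.39/kg.
Origin Tyristan is the FTA partner but 4579.36.04 is not on the preference list; base rate stands.
The additional-duty order on 4579.36.04 targets Belador, not Tyristan; it does not apply.
Duty = 1,045 × £3.39 = £3,542.55.
Line 3 (1549.35.35, Tyristan, 1,016 kg, £215,005.92):
Base rate for 1549.35.35 is 27%.
Origin Tyristan qualifies under the Serland–Tyristan agreement and 1549.35.35 is covered: preferential rate Free applies instead.
Duty = £215,005.92 × 0% = £0.00.
Total = £19,799.67 + £3,542.55 + £0.00 = £23,342.22.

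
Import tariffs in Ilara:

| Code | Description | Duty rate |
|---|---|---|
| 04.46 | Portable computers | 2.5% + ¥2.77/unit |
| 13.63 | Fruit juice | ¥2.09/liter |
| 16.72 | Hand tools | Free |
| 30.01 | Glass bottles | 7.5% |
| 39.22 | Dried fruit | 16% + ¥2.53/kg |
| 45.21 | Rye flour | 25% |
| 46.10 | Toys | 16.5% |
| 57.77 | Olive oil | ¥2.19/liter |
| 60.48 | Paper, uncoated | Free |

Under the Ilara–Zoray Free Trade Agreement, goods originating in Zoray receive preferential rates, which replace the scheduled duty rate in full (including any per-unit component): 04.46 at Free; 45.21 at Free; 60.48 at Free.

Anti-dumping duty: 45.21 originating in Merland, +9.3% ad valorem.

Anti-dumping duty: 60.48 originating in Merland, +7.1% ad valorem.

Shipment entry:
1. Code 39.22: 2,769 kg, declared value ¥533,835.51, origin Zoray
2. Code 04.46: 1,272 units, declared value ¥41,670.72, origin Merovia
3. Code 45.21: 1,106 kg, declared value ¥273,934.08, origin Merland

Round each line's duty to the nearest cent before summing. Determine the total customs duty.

¥190,943.85

Line 1 (39.22, Zoray, 2,769 kg, ¥533,835.51):
Base rate for 39.22 is 16% + ¥2.53/kg.
Origin Zoray is the FTA partner but 39.22 is not on the preference list; base rate stands.
Duty = ¥533,835.51 × 16% + 2,769 × ¥2.53 = ¥92,419.25.
Line 2 (04.46, Merovia, 1,272 units, ¥41,670.72):
Base rate for 04.46 is 2.5% + ¥2.77/unit.
04.46 has an FTA preferential rate, but origin Merovia is not Zoray; base rate stands.
Duty = ¥41,670.72 × 2.5% + 1,272 × ¥2.77 = ¥4,565.21.
Line 3 (45.21, Merland, 1,106 kg, ¥273,934.08):
Base rate for 45.21 is 25%.
45.21 has an FTA preferential rate, but origin Merland is not Zoray; base rate stands.
Additional duty on 45.21 from Merland: +9.3%. Applied ad valorem rate: 25% + 9.3% = 34.3%.
Duty = ¥273,934.08 × 34.3% = ¥93,959.39.
Total = ¥92,419.25 + ¥4,565.21 + ¥93,959.39 = ¥190,943.85.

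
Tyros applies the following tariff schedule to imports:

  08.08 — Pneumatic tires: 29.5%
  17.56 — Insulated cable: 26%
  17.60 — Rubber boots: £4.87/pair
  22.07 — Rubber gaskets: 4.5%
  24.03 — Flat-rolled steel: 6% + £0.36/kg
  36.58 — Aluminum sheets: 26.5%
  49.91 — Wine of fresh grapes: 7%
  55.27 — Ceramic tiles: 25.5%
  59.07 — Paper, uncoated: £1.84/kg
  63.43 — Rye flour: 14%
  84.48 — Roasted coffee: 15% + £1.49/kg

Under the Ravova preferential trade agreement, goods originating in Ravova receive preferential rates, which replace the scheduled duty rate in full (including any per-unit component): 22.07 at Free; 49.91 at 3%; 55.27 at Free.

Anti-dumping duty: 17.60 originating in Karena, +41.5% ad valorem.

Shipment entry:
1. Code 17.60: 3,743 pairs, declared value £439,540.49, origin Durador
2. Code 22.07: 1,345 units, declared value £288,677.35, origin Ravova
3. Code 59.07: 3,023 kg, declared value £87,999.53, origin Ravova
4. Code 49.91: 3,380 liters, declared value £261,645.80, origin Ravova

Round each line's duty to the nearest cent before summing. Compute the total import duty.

£31,640.10

Line 1 (17.60, Durador, 3,743 pairs, £439,540.49):
Base rate for 17.60 is £4.87/pair.
The additional-duty order on 17.60 targets Karena, not Durador; it does not apply.
Duty = 3,743 × £4.87 = £18,228.41.
Line 2 (22.07, Ravova, 1,345 units, £288,677.35):
Base rate for 22.07 is 4.5%.
Origin Ravova qualifies under the Tyros–Ravova agreement and 22.07 is covered: preferential rate Free applies instead.
Duty = £288,677.35 × 0% = £0.00.
Line 3 (59.07, Ravova, 3,023 kg, £87,999.53):
Base rate for 59.07 is £1.84/kg.
Origin Ravova is the FTA partner but 59.07 is not on the preference list; base rate stands.
Duty = 3,023 × £1.84 = £5,562.32.
Line 4 (49.91, Ravova, 3,380 liters, £261,645.80):
Base rate for 49.91 is 7%.
Origin Ravova qualifies under the Tyros–Ravova agreement and 49.91 is covered: preferential rate 3% applies instead.
Duty = £261,645.80 × 3% = £7,849.37.
Total = £18,228.41 + £0.00 + £5,562.32 + £7,849.37 = £31,640.10.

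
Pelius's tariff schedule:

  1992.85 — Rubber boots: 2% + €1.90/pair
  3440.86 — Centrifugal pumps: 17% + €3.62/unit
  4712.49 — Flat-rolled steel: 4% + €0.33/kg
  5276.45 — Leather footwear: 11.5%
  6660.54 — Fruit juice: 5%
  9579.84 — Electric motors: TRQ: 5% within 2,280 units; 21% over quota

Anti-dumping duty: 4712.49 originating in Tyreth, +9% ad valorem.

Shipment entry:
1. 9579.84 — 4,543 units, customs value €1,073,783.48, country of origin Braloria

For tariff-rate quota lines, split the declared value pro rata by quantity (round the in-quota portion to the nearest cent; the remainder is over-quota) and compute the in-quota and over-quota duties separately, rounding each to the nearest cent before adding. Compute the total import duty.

€139,270.40

Line 1 (9579.84, Braloria, 4,543 units, €1,073,783.48):
Code 9579.84 is under a tariff-rate quota (threshold 2,280 units). In-quota: 2,280 units at 5%; over-quota: 2,263 units at 21%.
Pro-rata value split: in-quota = €1,073,783.48 × 2,280/4,543 = €538,900.80; over-quota = €1,073,783.48 − €538,900.80 = €534,882.68.
In-quota duty = €538,900.80 × 5% = €26,945.04. Over-quota duty = €534,882.68 × 21% = €112,325.36.
Line duty = €26,945.04 + €112,325.36 = €139,270.40.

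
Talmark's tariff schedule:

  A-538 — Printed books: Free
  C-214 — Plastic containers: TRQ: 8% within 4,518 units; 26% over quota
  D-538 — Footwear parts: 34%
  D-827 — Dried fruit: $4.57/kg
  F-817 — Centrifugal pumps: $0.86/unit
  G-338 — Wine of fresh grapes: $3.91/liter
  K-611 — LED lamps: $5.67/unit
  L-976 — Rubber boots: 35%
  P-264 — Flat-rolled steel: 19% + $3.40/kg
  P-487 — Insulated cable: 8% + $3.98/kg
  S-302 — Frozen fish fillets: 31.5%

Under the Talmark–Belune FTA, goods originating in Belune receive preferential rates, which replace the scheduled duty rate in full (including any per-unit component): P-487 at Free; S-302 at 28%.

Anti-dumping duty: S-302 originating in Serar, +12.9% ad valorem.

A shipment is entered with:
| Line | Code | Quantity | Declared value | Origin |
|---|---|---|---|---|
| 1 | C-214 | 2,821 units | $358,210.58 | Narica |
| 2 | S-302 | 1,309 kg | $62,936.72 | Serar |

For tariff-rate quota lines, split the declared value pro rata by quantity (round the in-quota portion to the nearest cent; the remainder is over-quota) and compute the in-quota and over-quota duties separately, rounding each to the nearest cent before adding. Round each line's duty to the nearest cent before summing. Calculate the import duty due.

$56,600.75

Line 1 (C-214, Narica, 2,821 units, $358,210.58):
Code C-214 is under a tariff-rate quota (threshold 4,518 units). Quantity 2,821 units is within the quota, so the in-quota rate 8% applies to the full value.
Duty = $358,210.58 × 8% = $28,656.85.
Line 2 (S-302, Serar, 1,309 kg, $62,936.72):
Base rate for S-302 is 31.5%.
S-302 has an FTA preferential rate, but origin Serar is not Belune; base rate stands.
Additional duty on S-302 from Serar: +12.9%. Applied ad valorem rate: 31.5% + 12.9% = 44.4%.
Duty = $62,936.72 × 44.4% = $27,943.90.
Total = $28,656.85 + $27,943.90 = $56,600.75.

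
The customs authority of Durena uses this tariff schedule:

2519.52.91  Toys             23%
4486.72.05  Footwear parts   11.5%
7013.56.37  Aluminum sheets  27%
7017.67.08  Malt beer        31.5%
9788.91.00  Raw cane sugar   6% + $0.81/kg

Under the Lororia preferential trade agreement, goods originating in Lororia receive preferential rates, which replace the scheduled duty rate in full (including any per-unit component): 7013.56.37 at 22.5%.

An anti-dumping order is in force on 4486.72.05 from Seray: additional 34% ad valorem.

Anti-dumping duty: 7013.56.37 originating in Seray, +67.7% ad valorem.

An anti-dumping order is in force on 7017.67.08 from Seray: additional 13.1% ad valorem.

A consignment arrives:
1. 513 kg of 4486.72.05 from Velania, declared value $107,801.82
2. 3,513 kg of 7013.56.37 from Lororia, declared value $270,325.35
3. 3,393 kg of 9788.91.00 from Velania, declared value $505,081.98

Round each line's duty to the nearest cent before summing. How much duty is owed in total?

Line 1 (4486.72.05, Velania, 513 kg, $107,801.82):
Base rate for 4486.72.05 is 11.5%.
The additional-duty order on 4486.72.05 targets Seray, not Velania; it does not apply.
Duty = $107,801.82 × 11.5% = $12,397.21.
Line 2 (7013.56.37, Lororia, 3,513 kg, $270,325.35):
Base rate for 7013.56.37 is 27%.
Origin Lororia qualifies under the Durena–Lororia agreement and 7013.56.37 is covered: preferential rate 22.5% applies instead.
The additional-duty order on 7013.56.37 targets Seray, not Lororia; it does not apply.
Duty = $270,325.35 × 22.5% = $60,823.20.
Line 3 (9788.91.00, Velania, 3,393 kg, $505,081.98):
Base rate for 9788.91.00 is 6% + $0.81/kg.
Duty = $505,081.98 × 6% + 3,393 × $0.81 = $33,053.25.
Total = $12,397.21 + $60,823.20 + $33,053.25 = $106,273.66.

$106,273.66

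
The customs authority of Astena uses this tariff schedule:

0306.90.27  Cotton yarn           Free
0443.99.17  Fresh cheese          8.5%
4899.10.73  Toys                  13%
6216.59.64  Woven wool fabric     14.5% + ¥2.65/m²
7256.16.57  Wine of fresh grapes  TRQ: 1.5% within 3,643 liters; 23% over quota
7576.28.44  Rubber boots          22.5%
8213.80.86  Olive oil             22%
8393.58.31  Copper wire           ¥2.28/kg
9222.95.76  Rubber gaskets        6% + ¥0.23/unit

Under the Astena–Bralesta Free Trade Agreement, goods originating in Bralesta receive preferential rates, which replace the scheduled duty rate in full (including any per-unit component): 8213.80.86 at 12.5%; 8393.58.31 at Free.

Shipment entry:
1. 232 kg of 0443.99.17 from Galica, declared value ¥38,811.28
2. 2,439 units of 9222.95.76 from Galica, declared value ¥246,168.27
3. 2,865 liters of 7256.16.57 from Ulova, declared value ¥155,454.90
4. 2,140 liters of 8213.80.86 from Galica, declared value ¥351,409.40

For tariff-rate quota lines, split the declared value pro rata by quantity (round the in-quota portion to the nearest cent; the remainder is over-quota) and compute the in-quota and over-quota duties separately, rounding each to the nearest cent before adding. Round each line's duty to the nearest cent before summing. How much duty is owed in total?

¥98,271.92

Line 1 (0443.99.17, Galica, 232 kg, ¥38,811.28):
Base rate for 0443.99.17 is 8.5%.
Duty = ¥38,811.28 × 8.5% = ¥3,298.96.
Line 2 (9222.95.76, Galica, 2,439 units, ¥246,168.27):
Base rate for 9222.95.76 is 6% + ¥0.23/unit.
Duty = ¥246,168.27 × 6% + 2,439 × ¥0.23 = ¥15,331.07.
Line 3 (7256.16.57, Ulova, 2,865 liters, ¥155,454.90):
Code 7256.16.57 is under a tariff-rate quota (threshold 3,643 liters). Quantity 2,865 liters is within the quota, so the in-quota rate 1.5% applies to the full value.
Duty = ¥155,454.90 × 1.5% = ¥2,331.82.
Line 4 (8213.80.86, Galica, 2,140 liters, ¥351,409.40):
Base rate for 8213.80.86 is 22%.
8213.80.86 has an FTA preferential rate, but origin Galica is not Bralesta; base rate stands.
Duty = ¥351,409.40 × 22% = ¥77,310.07.
Total = ¥3,298.96 + ¥15,331.07 + ¥2,331.82 + ¥77,310.07 = ¥98,271.92.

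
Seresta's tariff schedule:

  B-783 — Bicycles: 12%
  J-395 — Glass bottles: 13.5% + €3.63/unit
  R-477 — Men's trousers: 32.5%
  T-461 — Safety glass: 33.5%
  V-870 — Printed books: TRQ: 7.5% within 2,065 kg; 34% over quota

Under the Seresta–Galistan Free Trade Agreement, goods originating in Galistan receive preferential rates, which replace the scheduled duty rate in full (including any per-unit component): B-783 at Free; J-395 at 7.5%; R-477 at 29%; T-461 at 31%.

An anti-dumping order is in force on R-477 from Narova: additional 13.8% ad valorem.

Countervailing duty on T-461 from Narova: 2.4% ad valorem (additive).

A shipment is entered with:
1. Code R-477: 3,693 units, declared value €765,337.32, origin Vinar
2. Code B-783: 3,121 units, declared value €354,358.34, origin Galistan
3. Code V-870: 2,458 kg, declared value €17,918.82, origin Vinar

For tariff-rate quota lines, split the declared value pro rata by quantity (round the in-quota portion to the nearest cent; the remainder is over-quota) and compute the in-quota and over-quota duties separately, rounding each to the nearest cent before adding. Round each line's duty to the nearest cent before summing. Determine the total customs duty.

Line 1 (R-477, Vinar, 3,693 units, €765,337.32):
Base rate for R-477 is 32.5%.
R-477 has an FTA preferential rate, but origin Vinar is not Galistan; base rate stands.
The additional-duty order on R-477 targets Narova, not Vinar; it does not apply.
Duty = €765,337.32 × 32.5% = €248,734.63.
Line 2 (B-783, Galistan, 3,121 units, €354,358.34):
Base rate for B-783 is 12%.
Origin Galistan qualifies under the Seresta–Galistan agreement and B-783 is covered: preferential rate Free applies instead.
Duty = €354,358.34 × 0% = €0.00.
Line 3 (V-870, Vinar, 2,458 kg, €17,918.82):
Code V-870 is under a tariff-rate quota (threshold 2,065 kg). In-quota: 2,065 kg at 7.5%; over-quota: 393 kg at 34%.
Pro-rata value split: in-quota = €17,918.82 × 2,065/2,458 = €15,053.85; over-quota = €17,918.82 − €15,053.85 = €2,864.97.
In-quota duty = €15,053.85 × 7.5% = €1,129.04. Over-quota duty = €2,864.97 × 34% = €974.09.
Line duty = €1,129.04 + €974.09 = €2,103.13.
Total = €248,734.63 + €0.00 + €2,103.13 = €250,837.76.

€250,837.76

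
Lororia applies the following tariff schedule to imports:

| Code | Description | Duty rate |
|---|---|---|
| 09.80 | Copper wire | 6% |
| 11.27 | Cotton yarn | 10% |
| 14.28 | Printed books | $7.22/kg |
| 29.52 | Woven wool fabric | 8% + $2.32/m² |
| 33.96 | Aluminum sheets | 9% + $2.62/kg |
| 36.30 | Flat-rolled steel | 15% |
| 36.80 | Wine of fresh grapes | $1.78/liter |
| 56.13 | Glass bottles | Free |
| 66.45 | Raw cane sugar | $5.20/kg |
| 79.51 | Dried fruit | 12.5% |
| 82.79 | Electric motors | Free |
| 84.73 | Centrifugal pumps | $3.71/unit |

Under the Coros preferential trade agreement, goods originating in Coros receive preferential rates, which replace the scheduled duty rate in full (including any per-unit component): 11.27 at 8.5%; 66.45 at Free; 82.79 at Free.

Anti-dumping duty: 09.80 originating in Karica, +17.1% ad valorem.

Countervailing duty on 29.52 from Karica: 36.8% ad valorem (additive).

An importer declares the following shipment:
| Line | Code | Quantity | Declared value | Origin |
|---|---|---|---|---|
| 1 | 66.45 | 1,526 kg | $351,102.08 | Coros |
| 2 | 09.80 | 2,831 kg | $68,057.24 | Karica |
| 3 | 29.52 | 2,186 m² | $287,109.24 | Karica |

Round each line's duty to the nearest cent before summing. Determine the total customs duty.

Line 1 (66.45, Coros, 1,526 kg, $351,102.08):
Base rate for 66.45 is $5.20/kg.
Origin Coros qualifies under the Lororia–Coros agreement and 66.45 is covered: preferential rate Free applies instead.
Duty = $351,102.08 × 0% = $0.00.
Line 2 (09.80, Karica, 2,831 kg, $68,057.24):
Base rate for 09.80 is 6%.
Additional duty on 09.80 from Karica: +17.1%. Applied ad valorem rate: 6% + 17.1% = 23.1%.
Duty = $68,057.24 × 23.1% = $15,721.22.
Line 3 (29.52, Karica, 2,186 m², $287,109.24):
Base rate for 29.52 is 8% + $2.32/m².
Additional duty on 29.52 from Karica: +36.8%. Applied ad valorem rate: 8% + 36.8% = 44.8%.
Duty = $287,109.24 × 44.8% + 2,186 × $2.32 = $133,696.46.
Total = $0.00 + $15,721.22 + $133,696.46 = $149,417.68.

$149,417.68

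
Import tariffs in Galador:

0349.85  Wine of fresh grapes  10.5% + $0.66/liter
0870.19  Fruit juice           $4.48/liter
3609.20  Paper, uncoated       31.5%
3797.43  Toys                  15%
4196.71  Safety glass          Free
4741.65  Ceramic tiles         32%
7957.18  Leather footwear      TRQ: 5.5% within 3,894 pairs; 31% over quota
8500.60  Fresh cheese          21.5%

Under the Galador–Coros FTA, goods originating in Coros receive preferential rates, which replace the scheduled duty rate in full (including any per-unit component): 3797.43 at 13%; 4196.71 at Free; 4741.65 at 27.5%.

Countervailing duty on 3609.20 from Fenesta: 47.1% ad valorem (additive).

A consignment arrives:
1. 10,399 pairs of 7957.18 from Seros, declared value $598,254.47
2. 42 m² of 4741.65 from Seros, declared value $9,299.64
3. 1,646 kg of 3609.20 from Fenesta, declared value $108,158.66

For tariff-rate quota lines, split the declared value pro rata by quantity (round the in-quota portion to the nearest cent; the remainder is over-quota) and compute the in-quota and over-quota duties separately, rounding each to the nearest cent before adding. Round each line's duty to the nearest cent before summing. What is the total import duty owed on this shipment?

Line 1 (7957.18, Seros, 10,399 pairs, $598,254.47):
Code 7957.18 is under a tariff-rate quota (threshold 3,894 pairs). In-quota: 3,894 pairs at 5.5%; over-quota: 6,505 pairs at 31%.
Pro-rata value split: in-quota = $598,254.47 × 3,894/10,399 = $224,021.82; over-quota = $598,254.47 − $224,021.82 = $374,232.65.
In-quota duty = $224,021.82 × 5.5% = $12,321.20. Over-quota duty = $374,232.65 × 31% = $116,012.12.
Line duty = $12,321.20 + $116,012.12 = $128,333.32.
Line 2 (4741.65, Seros, 42 m², $9,299.64):
Base rate for 4741.65 is 32%.
4741.65 has an FTA preferential rate, but origin Seros is not Coros; base rate stands.
Duty = $9,299.64 × 32% = $2,975.88.
Line 3 (3609.20, Fenesta, 1,646 kg, $108,158.66):
Base rate for 3609.20 is 31.5%.
Additional duty on 3609.20 from Fenesta: +47.1%. Applied ad valorem rate: 31.5% + 47.1% = 78.6%.
Duty = $108,158.66 × 78.6% = $85,012.71.
Total = $128,333.32 + $2,975.88 + $85,012.71 = $216,321.91.

$216,321.91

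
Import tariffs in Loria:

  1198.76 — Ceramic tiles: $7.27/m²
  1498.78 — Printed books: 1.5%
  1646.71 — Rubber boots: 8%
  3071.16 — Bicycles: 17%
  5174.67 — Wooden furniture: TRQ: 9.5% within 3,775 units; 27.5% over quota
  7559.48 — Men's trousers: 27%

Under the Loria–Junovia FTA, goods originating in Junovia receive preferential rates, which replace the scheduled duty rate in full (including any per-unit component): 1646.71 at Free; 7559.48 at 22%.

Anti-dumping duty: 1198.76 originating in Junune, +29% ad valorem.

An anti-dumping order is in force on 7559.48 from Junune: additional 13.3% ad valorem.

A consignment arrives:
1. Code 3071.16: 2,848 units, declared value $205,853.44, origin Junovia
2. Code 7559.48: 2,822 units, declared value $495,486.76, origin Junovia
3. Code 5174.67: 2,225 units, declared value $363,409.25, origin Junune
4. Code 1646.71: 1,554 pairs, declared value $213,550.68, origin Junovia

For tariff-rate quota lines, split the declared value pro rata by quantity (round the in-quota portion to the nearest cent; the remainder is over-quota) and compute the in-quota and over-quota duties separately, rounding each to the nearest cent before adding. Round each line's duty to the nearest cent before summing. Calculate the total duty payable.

Line 1 (3071.16, Junovia, 2,848 units, $205,853.44):
Base rate for 3071.16 is 17%.
Origin Junovia is the FTA partner but 3071.16 is not on the preference list; base rate stands.
Duty = $205,853.44 × 17% = $34,995.08.
Line 2 (7559.48, Junovia, 2,822 units, $495,486.76):
Base rate for 7559.48 is 27%.
Origin Junovia qualifies under the Loria–Junovia agreement and 7559.48 is covered: preferential rate 22% applies instead.
The additional-duty order on 7559.48 targets Junune, not Junovia; it does not apply.
Duty = $495,486.76 × 22% = $109,007.09.
Line 3 (5174.67, Junune, 2,225 units, $363,409.25):
Code 5174.67 is under a tariff-rate quota (threshold 3,775 units). Quantity 2,225 units is within the quota, so the in-quota rate 9.5% applies to the full value.
Duty = $363,409.25 × 9.5% = $34,523.88.
Line 4 (1646.71, Junovia, 1,554 pairs, $213,550.68):
Base rate for 1646.71 is 8%.
Origin Junovia qualifies under the Loria–Junovia agreement and 1646.71 is covered: preferential rate Free applies instead.
Duty = $213,550.68 × 0% = $0.00.
Total = $34,995.08 + $109,007.09 + $34,523.88 + $0.00 = $178,526.05.

$178,526.05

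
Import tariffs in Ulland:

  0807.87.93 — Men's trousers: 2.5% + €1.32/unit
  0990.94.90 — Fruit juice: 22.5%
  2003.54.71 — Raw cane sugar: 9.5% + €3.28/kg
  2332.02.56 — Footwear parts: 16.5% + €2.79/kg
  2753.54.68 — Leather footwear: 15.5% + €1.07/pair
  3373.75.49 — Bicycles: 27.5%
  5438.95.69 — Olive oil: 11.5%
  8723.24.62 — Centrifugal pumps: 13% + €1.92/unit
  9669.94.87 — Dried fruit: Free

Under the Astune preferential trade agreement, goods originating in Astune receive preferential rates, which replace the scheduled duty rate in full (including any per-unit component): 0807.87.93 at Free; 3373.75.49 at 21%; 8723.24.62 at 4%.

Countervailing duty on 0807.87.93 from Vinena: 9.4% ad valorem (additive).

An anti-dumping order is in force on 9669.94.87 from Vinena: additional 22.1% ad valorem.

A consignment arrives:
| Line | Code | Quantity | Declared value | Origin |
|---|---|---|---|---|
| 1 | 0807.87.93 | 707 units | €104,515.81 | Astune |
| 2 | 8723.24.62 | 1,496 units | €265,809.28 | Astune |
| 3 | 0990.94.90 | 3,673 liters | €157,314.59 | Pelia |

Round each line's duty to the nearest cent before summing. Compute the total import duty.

€46,028.15

Line 1 (0807.87.93, Astune, 707 units, €104,515.81):
Base rate for 0807.87.93 is 2.5% + €1.32/unit.
Origin Astune qualifies under the Ulland–Astune agreement and 0807.87.93 is covered: preferential rate Free applies instead.
The additional-duty order on 0807.87.93 targets Vinena, not Astune; it does not apply.
Duty = €104,515.81 × 0% = €0.00.
Line 2 (8723.24.62, Astune, 1,496 units, €265,809.28):
Base rate for 8723.24.62 is 13% + €1.92/unit.
Origin Astune qualifies under the Ulland–Astune agreement and 8723.24.62 is covered: preferential rate 4% applies instead.
Duty = €265,809.28 × 4% = €10,632.37.
Line 3 (0990.94.90, Pelia, 3,673 liters, €157,314.59):
Base rate for 0990.94.90 is 22.5%.
Duty = €157,314.59 × 22.5% = €35,395.78.
Total = €0.00 + €10,632.37 + €35,395.78 = €46,028.15.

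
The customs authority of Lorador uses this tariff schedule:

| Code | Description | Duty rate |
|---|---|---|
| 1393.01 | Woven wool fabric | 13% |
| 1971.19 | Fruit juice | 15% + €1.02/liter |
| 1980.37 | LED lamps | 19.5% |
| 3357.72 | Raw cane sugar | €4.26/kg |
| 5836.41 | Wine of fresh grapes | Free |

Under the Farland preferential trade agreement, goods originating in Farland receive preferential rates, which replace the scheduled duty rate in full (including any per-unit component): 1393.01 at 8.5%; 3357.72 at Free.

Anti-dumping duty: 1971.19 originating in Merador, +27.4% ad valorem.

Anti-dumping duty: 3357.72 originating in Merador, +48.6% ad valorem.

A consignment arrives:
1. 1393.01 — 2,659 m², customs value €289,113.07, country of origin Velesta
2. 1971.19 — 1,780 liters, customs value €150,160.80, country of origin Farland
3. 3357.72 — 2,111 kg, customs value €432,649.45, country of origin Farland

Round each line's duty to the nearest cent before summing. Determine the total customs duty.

€61,924.42

Line 1 (1393.01, Velesta, 2,659 m², €289,113.07):
Base rate for 1393.01 is 13%.
1393.01 has an FTA preferential rate, but origin Velesta is not Farland; base rate stands.
Duty = €289,113.07 × 13% = €37,584.70.
Line 2 (1971.19, Farland, 1,780 liters, €150,160.80):
Base rate for 1971.19 is 15% + €1.02/liter.
Origin Farland is the FTA partner but 1971.19 is not on the preference list; base rate stands.
The additional-duty order on 1971.19 targets Merador, not Farland; it does not apply.
Duty = €150,160.80 × 15% + 1,780 × €1.02 = €24,339.72.
Line 3 (3357.72, Farland, 2,111 kg, €432,649.45):
Base rate for 3357.72 is €4.26/kg.
Origin Farland qualifies under the Lorador–Farland agreement and 3357.72 is covered: preferential rate Free applies instead.
The additional-duty order on 3357.72 targets Merador, not Farland; it does not apply.
Duty = €432,649.45 × 0% = €0.00.
Total = €37,584.70 + €24,339.72 + €0.00 = €61,924.42.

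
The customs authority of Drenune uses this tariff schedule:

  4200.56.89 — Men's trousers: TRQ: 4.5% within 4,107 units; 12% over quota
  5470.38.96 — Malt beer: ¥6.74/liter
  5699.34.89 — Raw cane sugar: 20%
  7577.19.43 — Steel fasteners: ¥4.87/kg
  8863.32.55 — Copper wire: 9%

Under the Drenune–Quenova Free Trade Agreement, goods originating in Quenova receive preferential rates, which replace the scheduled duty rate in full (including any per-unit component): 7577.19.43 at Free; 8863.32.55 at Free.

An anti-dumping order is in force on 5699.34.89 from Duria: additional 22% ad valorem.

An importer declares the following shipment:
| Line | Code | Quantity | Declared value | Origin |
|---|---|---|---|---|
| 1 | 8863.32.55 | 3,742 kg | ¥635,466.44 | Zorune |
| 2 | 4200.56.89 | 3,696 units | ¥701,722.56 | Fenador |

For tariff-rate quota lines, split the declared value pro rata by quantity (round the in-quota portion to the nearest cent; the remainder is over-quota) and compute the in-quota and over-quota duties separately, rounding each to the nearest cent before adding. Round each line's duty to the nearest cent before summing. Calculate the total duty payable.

Line 1 (8863.32.55, Zorune, 3,742 kg, ¥635,466.44):
Base rate for 8863.32.55 is 9%.
8863.32.55 has an FTA preferential rate, but origin Zorune is not Quenova; base rate stands.
Duty = ¥635,466.44 × 9% = ¥57,191.98.
Line 2 (4200.56.89, Fenador, 3,696 units, ¥701,722.56):
Code 4200.56.89 is under a tariff-rate quota (threshold 4,107 units). Quantity 3,696 units is within the quota, so the in-quota rate 4.5% applies to the full value.
Duty = ¥701,722.56 × 4.5% = ¥31,577.52.
Total = ¥57,191.98 + ¥31,577.52 = ¥88,769.50.

¥88,769.50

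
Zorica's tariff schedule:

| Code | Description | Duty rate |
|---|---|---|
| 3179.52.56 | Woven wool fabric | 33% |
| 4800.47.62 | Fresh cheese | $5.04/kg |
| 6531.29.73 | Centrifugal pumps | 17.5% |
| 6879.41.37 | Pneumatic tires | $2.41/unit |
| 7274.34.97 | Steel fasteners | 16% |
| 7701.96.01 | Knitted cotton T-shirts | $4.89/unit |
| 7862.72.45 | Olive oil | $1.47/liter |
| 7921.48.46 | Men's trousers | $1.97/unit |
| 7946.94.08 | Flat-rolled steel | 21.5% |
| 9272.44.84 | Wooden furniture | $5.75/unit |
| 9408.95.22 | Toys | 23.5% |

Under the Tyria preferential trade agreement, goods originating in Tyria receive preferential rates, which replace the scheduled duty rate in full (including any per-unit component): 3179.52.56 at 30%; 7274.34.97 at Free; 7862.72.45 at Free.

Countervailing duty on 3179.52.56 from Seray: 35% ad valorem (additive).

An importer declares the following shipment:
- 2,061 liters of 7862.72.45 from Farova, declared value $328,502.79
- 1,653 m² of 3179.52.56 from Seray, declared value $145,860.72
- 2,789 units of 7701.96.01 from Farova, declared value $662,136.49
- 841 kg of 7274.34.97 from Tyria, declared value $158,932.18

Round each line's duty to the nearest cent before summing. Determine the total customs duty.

Line 1 (7862.72.45, Farova, 2,061 liters, $328,502.79):
Base rate for 7862.72.45 is $1.47/liter.
7862.72.45 has an FTA preferential rate, but origin Farova is not Tyria; base rate stands.
Duty = 2,061 × $1.47 = $3,029.67.
Line 2 (3179.52.56, Seray, 1,653 m², $145,860.72):
Base rate for 3179.52.56 is 33%.
3179.52.56 has an FTA preferential rate, but origin Seray is not Tyria; base rate stands.
Additional duty on 3179.52.56 from Seray: +35%. Applied ad valorem rate: 33% + 35% = 68%.
Duty = $145,860.72 × 68% = $99,185.29.
Line 3 (7701.96.01, Farova, 2,789 units, $662,136.49):
Base rate for 7701.96.01 is $4.89/unit.
Duty = 2,789 × $4.89 = $13,638.21.
Line 4 (7274.34.97, Tyria, 841 kg, $158,932.18):
Base rate for 7274.34.97 is 16%.
Origin Tyria qualifies under the Zorica–Tyria agreement and 7274.34.97 is covered: preferential rate Free applies instead.
Duty = $158,932.18 × 0% = $0.00.
Total = $3,029.67 + $99,185.29 + $13,638.21 + $0.00 = $115,853.17.

$115,853.17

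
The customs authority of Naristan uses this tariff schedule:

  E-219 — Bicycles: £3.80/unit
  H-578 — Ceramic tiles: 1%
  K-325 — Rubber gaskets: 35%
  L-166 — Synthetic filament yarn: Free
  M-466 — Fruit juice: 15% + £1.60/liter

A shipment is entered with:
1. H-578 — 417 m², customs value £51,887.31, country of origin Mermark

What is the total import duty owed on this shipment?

£518.87

Line 1 (H-578, Mermark, 417 m², £51,887.31):
Base rate for H-578 is 1%.
Duty = £51,887.31 × 1% = £518.87.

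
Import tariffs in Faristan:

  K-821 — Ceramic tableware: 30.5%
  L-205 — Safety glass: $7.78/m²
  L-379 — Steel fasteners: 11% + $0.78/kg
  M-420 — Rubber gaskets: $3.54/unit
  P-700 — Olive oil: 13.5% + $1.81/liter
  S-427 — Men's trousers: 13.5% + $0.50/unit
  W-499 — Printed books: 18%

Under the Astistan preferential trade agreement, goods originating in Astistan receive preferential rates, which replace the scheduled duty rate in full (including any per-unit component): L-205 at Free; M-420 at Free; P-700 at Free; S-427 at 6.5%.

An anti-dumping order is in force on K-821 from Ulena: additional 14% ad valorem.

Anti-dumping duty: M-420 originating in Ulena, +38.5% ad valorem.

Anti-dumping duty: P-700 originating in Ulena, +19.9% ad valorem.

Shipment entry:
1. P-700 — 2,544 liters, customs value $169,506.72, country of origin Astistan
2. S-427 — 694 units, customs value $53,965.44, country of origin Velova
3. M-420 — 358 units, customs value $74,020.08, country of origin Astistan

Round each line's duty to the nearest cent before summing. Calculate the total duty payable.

Line 1 (P-700, Astistan, 2,544 liters, $169,506.72):
Base rate for P-700 is 13.5% + $1.81/liter.
Origin Astistan qualifies under the Faristan–Astistan agreement and P-700 is covered: preferential rate Free applies instead.
The additional-duty order on P-700 targets Ulena, not Astistan; it does not apply.
Duty = $169,506.72 × 0% = $0.00.
Line 2 (S-427, Velova, 694 units, $53,965.44):
Base rate for S-427 is 13.5% + $0.50/unit.
S-427 has an FTA preferential rate, but origin Velova is not Astistan; base rate stands.
Duty = $53,965.44 × 13.5% + 694 × $0.50 = $7,632.33.
Line 3 (M-420, Astistan, 358 units, $74,020.08):
Base rate for M-420 is $3.54/unit.
Origin Astistan qualifies under the Faristan–Astistan agreement and M-420 is covered: preferential rate Free applies instead.
The additional-duty order on M-420 targets Ulena, not Astistan; it does not apply.
Duty = $74,020.08 × 0% = $0.00.
Total = $0.00 + $7,632.33 + $0.00 = $7,632.33.

$7,632.33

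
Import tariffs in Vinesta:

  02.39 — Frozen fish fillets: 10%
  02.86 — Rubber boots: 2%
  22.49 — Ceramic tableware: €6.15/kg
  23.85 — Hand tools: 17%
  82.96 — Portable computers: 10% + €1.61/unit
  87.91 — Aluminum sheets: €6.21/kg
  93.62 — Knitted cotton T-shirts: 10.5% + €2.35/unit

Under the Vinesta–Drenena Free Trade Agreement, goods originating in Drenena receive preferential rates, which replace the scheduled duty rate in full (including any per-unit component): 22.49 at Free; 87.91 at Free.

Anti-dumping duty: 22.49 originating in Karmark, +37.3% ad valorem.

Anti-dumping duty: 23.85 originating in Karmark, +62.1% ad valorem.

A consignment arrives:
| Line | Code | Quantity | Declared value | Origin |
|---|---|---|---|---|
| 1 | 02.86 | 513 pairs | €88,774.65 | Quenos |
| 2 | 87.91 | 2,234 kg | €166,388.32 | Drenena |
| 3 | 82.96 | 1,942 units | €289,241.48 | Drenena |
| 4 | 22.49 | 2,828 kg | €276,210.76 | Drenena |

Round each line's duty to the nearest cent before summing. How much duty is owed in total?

€33,826.26

Line 1 (02.86, Quenos, 513 pairs, €88,774.65):
Base rate for 02.86 is 2%.
Duty = €88,774.65 × 2% = €1,775.49.
Line 2 (87.91, Drenena, 2,234 kg, €166,388.32):
Base rate for 87.91 is €6.21/kg.
Origin Drenena qualifies under the Vinesta–Drenena agreement and 87.91 is covered: preferential rate Free applies instead.
Duty = €166,388.32 × 0% = €0.00.
Line 3 (82.96, Drenena, 1,942 units, €289,241.48):
Base rate for 82.96 is 10% + €1.61/unit.
Origin Drenena is the FTA partner but 82.96 is not on the preference list; base rate stands.
Duty = €289,241.48 × 10% + 1,942 × €1.61 = €32,050.77.
Line 4 (22.49, Drenena, 2,828 kg, €276,210.76):
Base rate for 22.49 is €6.15/kg.
Origin Drenena qualifies under the Vinesta–Drenena agreement and 22.49 is covered: preferential rate Free applies instead.
The additional-duty order on 22.49 targets Karmark, not Drenena; it does not apply.
Duty = €276,210.76 × 0% = €0.00.
Total = €1,775.49 + €0.00 + €32,050.77 + €0.00 = €33,826.26.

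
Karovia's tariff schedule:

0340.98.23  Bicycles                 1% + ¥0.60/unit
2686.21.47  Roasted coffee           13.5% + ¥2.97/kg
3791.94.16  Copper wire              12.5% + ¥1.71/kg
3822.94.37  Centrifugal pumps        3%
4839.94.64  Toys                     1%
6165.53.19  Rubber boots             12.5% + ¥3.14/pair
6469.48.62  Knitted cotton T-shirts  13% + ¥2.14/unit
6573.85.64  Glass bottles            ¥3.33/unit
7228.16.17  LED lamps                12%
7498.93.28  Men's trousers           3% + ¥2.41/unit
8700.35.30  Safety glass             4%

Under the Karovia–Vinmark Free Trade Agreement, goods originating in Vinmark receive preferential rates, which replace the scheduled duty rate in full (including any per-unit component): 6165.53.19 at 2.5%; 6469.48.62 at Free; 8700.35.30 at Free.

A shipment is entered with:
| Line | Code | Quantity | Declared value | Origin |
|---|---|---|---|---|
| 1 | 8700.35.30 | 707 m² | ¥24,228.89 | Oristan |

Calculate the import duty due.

Line 1 (8700.35.30, Oristan, 707 m², ¥24,228.89):
Base rate for 8700.35.30 is 4%.
8700.35.30 has an FTA preferential rate, but origin Oristan is not Vinmark; base rate stands.
Duty = ¥24,228.89 × 4% = ¥969.16.

¥969.16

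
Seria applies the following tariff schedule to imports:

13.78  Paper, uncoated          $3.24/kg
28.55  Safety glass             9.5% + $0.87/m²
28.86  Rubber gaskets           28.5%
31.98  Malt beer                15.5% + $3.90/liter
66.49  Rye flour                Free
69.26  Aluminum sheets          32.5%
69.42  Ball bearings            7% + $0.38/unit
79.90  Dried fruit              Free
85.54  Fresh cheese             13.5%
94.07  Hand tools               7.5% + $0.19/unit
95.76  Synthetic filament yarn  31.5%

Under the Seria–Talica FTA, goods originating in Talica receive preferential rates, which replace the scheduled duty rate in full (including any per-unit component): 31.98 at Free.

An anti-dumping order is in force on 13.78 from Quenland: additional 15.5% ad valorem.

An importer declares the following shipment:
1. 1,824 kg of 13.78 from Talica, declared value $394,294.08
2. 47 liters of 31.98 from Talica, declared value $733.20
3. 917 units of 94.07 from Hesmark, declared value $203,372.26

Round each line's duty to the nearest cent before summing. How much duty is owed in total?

$21,336.91

Line 1 (13.78, Talica, 1,824 kg, $394,294.08):
Base rate for 13.78 is $3.24/kg.
Origin Talica is the FTA partner but 13.78 is not on the preference list; base rate stands.
The additional-duty order on 13.78 targets Quenland, not Talica; it does not apply.
Duty = 1,824 × $3.24 = $5,909.76.
Line 2 (31.98, Talica, 47 liters, $733.20):
Base rate for 31.98 is 15.5% + $3.90/liter.
Origin Talica qualifies under the Seria–Talica agreement and 31.98 is covered: preferential rate Free applies instead.
Duty = $733.20 × 0% = $0.00.
Line 3 (94.07, Hesmark, 917 units, $203,372.26):
Base rate for 94.07 is 7.5% + $0.19/unit.
Duty = $203,372.26 × 7.5% + 917 × $0.19 = $15,427.15.
Total = $5,909.76 + $0.00 + $15,427.15 = $21,336.91.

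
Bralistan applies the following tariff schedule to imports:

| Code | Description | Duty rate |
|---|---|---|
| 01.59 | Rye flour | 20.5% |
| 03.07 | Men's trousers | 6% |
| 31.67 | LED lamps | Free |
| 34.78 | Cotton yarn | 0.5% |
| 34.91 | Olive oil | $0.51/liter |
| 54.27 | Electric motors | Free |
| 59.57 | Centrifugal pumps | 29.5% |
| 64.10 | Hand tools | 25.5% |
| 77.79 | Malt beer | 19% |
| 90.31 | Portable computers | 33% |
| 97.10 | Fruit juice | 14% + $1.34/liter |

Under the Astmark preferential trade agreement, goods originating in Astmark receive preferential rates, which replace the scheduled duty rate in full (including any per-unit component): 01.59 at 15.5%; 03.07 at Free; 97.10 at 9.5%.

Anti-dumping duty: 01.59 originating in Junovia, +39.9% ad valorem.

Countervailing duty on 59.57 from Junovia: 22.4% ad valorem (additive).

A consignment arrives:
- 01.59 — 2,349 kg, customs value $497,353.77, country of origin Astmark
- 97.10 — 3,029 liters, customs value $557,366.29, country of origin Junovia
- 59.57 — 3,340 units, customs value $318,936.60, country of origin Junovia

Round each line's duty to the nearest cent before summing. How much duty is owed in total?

$324,708.07

Line 1 (01.59, Astmark, 2,349 kg, $497,353.77):
Base rate for 01.59 is 20.5%.
Origin Astmark qualifies under the Bralistan–Astmark agreement and 01.59 is covered: preferential rate 15.5% applies instead.
The additional-duty order on 01.59 targets Junovia, not Astmark; it does not apply.
Duty = $497,353.77 × 15.5% = $77,089.83.
Line 2 (97.10, Junovia, 3,029 liters, $557,366.29):
Base rate for 97.10 is 14% + $1.34/liter.
97.10 has an FTA preferential rate, but origin Junovia is not Astmark; base rate stands.
Duty = $557,366.29 × 14% + 3,029 × $1.34 = $82,090.14.
Line 3 (59.57, Junovia, 3,340 units, $318,936.60):
Base rate for 59.57 is 29.5%.
Additional duty on 59.57 from Junovia: +22.4%. Applied ad valorem rate: 29.5% + 22.4% = 51.9%.
Duty = $318,936.60 × 51.9% = $165,528.10.
Total = $77,089.83 + $82,090.14 + $165,528.10 = $324,708.07.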